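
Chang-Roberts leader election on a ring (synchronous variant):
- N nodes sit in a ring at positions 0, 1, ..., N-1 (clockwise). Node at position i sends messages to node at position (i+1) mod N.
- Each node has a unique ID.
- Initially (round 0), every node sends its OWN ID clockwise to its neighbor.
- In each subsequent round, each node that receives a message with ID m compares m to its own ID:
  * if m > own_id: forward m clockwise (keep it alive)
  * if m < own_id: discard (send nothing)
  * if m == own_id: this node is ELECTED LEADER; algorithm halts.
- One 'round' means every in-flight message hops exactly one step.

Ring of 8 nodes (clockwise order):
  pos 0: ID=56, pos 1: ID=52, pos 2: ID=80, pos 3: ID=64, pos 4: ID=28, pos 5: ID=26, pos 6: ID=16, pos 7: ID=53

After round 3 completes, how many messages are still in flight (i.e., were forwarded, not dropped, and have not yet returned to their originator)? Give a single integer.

Round 1: pos1(id52) recv 56: fwd; pos2(id80) recv 52: drop; pos3(id64) recv 80: fwd; pos4(id28) recv 64: fwd; pos5(id26) recv 28: fwd; pos6(id16) recv 26: fwd; pos7(id53) recv 16: drop; pos0(id56) recv 53: drop
Round 2: pos2(id80) recv 56: drop; pos4(id28) recv 80: fwd; pos5(id26) recv 64: fwd; pos6(id16) recv 28: fwd; pos7(id53) recv 26: drop
Round 3: pos5(id26) recv 80: fwd; pos6(id16) recv 64: fwd; pos7(id53) recv 28: drop
After round 3: 2 messages still in flight

Answer: 2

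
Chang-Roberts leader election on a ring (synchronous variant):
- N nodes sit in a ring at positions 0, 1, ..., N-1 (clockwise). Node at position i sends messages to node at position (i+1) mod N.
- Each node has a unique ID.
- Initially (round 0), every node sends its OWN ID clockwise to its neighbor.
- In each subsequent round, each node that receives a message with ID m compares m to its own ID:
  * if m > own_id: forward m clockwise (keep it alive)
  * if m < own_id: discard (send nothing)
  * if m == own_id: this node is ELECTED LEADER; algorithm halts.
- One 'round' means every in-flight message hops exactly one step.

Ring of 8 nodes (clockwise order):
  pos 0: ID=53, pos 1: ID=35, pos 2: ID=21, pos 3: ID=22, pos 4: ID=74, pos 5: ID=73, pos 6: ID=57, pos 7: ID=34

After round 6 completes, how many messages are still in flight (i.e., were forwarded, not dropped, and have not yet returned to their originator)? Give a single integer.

Round 1: pos1(id35) recv 53: fwd; pos2(id21) recv 35: fwd; pos3(id22) recv 21: drop; pos4(id74) recv 22: drop; pos5(id73) recv 74: fwd; pos6(id57) recv 73: fwd; pos7(id34) recv 57: fwd; pos0(id53) recv 34: drop
Round 2: pos2(id21) recv 53: fwd; pos3(id22) recv 35: fwd; pos6(id57) recv 74: fwd; pos7(id34) recv 73: fwd; pos0(id53) recv 57: fwd
Round 3: pos3(id22) recv 53: fwd; pos4(id74) recv 35: drop; pos7(id34) recv 74: fwd; pos0(id53) recv 73: fwd; pos1(id35) recv 57: fwd
Round 4: pos4(id74) recv 53: drop; pos0(id53) recv 74: fwd; pos1(id35) recv 73: fwd; pos2(id21) recv 57: fwd
Round 5: pos1(id35) recv 74: fwd; pos2(id21) recv 73: fwd; pos3(id22) recv 57: fwd
Round 6: pos2(id21) recv 74: fwd; pos3(id22) recv 73: fwd; pos4(id74) recv 57: drop
After round 6: 2 messages still in flight

Answer: 2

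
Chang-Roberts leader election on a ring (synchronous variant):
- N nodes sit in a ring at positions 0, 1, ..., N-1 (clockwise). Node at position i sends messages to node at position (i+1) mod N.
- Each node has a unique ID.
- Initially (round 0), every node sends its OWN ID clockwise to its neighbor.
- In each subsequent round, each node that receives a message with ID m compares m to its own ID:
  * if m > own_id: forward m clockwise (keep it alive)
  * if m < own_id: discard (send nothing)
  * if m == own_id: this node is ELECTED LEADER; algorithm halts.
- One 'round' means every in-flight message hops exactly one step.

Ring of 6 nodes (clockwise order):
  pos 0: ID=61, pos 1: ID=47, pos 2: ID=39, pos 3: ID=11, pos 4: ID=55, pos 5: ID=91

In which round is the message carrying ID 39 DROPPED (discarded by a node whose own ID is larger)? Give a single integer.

Answer: 2

Derivation:
Round 1: pos1(id47) recv 61: fwd; pos2(id39) recv 47: fwd; pos3(id11) recv 39: fwd; pos4(id55) recv 11: drop; pos5(id91) recv 55: drop; pos0(id61) recv 91: fwd
Round 2: pos2(id39) recv 61: fwd; pos3(id11) recv 47: fwd; pos4(id55) recv 39: drop; pos1(id47) recv 91: fwd
Round 3: pos3(id11) recv 61: fwd; pos4(id55) recv 47: drop; pos2(id39) recv 91: fwd
Round 4: pos4(id55) recv 61: fwd; pos3(id11) recv 91: fwd
Round 5: pos5(id91) recv 61: drop; pos4(id55) recv 91: fwd
Round 6: pos5(id91) recv 91: ELECTED
Message ID 39 originates at pos 2; dropped at pos 4 in round 2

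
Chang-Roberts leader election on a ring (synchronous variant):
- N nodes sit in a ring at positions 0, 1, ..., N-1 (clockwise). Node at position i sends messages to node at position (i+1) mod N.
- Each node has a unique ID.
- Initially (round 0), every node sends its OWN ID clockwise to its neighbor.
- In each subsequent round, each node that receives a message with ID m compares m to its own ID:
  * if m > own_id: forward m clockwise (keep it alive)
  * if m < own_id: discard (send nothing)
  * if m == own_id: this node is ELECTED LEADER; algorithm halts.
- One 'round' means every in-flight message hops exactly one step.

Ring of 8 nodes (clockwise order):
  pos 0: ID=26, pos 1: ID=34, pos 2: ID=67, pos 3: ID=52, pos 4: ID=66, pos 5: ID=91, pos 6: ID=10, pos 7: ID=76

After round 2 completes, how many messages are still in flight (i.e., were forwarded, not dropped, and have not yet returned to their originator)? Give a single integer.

Round 1: pos1(id34) recv 26: drop; pos2(id67) recv 34: drop; pos3(id52) recv 67: fwd; pos4(id66) recv 52: drop; pos5(id91) recv 66: drop; pos6(id10) recv 91: fwd; pos7(id76) recv 10: drop; pos0(id26) recv 76: fwd
Round 2: pos4(id66) recv 67: fwd; pos7(id76) recv 91: fwd; pos1(id34) recv 76: fwd
After round 2: 3 messages still in flight

Answer: 3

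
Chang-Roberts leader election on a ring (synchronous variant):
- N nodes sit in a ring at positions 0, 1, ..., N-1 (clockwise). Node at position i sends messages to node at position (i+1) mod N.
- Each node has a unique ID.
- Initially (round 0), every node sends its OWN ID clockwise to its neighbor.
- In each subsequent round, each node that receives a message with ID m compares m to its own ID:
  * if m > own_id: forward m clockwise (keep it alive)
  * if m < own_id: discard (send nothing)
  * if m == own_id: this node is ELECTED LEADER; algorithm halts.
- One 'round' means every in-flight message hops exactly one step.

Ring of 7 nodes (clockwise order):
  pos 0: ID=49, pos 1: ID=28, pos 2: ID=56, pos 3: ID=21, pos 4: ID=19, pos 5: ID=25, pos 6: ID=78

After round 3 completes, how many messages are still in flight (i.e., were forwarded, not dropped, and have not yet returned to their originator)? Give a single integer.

Round 1: pos1(id28) recv 49: fwd; pos2(id56) recv 28: drop; pos3(id21) recv 56: fwd; pos4(id19) recv 21: fwd; pos5(id25) recv 19: drop; pos6(id78) recv 25: drop; pos0(id49) recv 78: fwd
Round 2: pos2(id56) recv 49: drop; pos4(id19) recv 56: fwd; pos5(id25) recv 21: drop; pos1(id28) recv 78: fwd
Round 3: pos5(id25) recv 56: fwd; pos2(id56) recv 78: fwd
After round 3: 2 messages still in flight

Answer: 2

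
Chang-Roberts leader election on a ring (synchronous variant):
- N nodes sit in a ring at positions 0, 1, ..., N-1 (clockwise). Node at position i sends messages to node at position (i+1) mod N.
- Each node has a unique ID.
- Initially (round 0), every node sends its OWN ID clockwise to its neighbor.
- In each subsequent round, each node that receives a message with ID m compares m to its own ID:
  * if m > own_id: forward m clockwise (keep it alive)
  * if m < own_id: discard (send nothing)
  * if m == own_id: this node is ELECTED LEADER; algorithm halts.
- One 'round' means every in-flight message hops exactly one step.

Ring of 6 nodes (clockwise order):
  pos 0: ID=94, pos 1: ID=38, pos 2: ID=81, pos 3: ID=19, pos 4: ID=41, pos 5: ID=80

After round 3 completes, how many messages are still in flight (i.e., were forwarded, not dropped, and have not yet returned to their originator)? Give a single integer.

Answer: 2

Derivation:
Round 1: pos1(id38) recv 94: fwd; pos2(id81) recv 38: drop; pos3(id19) recv 81: fwd; pos4(id41) recv 19: drop; pos5(id80) recv 41: drop; pos0(id94) recv 80: drop
Round 2: pos2(id81) recv 94: fwd; pos4(id41) recv 81: fwd
Round 3: pos3(id19) recv 94: fwd; pos5(id80) recv 81: fwd
After round 3: 2 messages still in flight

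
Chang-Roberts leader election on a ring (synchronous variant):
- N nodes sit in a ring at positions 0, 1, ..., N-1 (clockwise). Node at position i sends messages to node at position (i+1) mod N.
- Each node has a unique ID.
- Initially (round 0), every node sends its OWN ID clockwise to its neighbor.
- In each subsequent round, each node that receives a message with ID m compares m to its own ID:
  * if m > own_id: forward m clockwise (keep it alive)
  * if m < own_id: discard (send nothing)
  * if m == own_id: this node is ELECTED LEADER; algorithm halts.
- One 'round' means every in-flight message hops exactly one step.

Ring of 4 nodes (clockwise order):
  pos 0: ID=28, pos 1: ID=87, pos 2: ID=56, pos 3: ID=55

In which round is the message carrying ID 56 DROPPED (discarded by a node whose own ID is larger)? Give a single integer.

Answer: 3

Derivation:
Round 1: pos1(id87) recv 28: drop; pos2(id56) recv 87: fwd; pos3(id55) recv 56: fwd; pos0(id28) recv 55: fwd
Round 2: pos3(id55) recv 87: fwd; pos0(id28) recv 56: fwd; pos1(id87) recv 55: drop
Round 3: pos0(id28) recv 87: fwd; pos1(id87) recv 56: drop
Round 4: pos1(id87) recv 87: ELECTED
Message ID 56 originates at pos 2; dropped at pos 1 in round 3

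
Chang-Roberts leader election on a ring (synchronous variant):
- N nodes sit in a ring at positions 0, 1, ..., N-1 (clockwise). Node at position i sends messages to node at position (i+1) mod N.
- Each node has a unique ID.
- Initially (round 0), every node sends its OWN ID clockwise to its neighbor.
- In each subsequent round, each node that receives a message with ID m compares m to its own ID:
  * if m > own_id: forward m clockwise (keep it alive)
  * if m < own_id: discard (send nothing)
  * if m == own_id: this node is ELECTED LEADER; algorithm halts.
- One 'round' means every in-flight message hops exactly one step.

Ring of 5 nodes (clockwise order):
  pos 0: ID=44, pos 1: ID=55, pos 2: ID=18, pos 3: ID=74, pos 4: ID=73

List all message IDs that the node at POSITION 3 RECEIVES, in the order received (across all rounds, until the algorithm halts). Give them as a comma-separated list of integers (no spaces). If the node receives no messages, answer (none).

Answer: 18,55,73,74

Derivation:
Round 1: pos1(id55) recv 44: drop; pos2(id18) recv 55: fwd; pos3(id74) recv 18: drop; pos4(id73) recv 74: fwd; pos0(id44) recv 73: fwd
Round 2: pos3(id74) recv 55: drop; pos0(id44) recv 74: fwd; pos1(id55) recv 73: fwd
Round 3: pos1(id55) recv 74: fwd; pos2(id18) recv 73: fwd
Round 4: pos2(id18) recv 74: fwd; pos3(id74) recv 73: drop
Round 5: pos3(id74) recv 74: ELECTED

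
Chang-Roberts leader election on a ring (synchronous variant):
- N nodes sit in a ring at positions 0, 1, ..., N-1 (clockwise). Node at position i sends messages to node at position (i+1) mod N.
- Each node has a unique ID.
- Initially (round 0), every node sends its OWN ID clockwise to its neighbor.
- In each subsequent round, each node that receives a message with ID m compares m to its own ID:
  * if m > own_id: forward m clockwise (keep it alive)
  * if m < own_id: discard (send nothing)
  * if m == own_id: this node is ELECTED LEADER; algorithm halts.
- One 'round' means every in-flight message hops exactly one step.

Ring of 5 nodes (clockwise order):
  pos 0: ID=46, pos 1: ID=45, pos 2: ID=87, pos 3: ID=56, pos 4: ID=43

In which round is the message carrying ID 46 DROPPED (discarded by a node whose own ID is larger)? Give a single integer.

Answer: 2

Derivation:
Round 1: pos1(id45) recv 46: fwd; pos2(id87) recv 45: drop; pos3(id56) recv 87: fwd; pos4(id43) recv 56: fwd; pos0(id46) recv 43: drop
Round 2: pos2(id87) recv 46: drop; pos4(id43) recv 87: fwd; pos0(id46) recv 56: fwd
Round 3: pos0(id46) recv 87: fwd; pos1(id45) recv 56: fwd
Round 4: pos1(id45) recv 87: fwd; pos2(id87) recv 56: drop
Round 5: pos2(id87) recv 87: ELECTED
Message ID 46 originates at pos 0; dropped at pos 2 in round 2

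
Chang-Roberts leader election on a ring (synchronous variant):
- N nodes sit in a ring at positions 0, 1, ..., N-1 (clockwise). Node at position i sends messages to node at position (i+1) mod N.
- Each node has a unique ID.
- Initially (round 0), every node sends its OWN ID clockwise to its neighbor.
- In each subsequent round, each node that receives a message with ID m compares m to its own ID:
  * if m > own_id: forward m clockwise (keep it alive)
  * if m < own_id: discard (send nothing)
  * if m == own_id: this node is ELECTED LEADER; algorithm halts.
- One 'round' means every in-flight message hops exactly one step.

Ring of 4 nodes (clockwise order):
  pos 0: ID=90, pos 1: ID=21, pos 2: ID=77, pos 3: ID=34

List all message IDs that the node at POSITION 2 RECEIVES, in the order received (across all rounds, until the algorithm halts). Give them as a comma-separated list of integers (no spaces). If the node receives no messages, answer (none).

Answer: 21,90

Derivation:
Round 1: pos1(id21) recv 90: fwd; pos2(id77) recv 21: drop; pos3(id34) recv 77: fwd; pos0(id90) recv 34: drop
Round 2: pos2(id77) recv 90: fwd; pos0(id90) recv 77: drop
Round 3: pos3(id34) recv 90: fwd
Round 4: pos0(id90) recv 90: ELECTED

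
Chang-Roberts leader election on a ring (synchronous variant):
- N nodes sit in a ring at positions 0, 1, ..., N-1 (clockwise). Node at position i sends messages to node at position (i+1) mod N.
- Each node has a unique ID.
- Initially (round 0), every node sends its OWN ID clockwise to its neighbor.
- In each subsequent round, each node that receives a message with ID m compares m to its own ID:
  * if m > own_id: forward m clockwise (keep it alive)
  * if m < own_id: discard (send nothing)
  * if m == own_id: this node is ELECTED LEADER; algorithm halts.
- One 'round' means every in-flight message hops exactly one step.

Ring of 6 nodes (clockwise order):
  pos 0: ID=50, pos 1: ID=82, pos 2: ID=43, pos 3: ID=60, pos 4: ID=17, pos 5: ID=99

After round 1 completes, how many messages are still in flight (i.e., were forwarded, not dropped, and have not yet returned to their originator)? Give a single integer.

Round 1: pos1(id82) recv 50: drop; pos2(id43) recv 82: fwd; pos3(id60) recv 43: drop; pos4(id17) recv 60: fwd; pos5(id99) recv 17: drop; pos0(id50) recv 99: fwd
After round 1: 3 messages still in flight

Answer: 3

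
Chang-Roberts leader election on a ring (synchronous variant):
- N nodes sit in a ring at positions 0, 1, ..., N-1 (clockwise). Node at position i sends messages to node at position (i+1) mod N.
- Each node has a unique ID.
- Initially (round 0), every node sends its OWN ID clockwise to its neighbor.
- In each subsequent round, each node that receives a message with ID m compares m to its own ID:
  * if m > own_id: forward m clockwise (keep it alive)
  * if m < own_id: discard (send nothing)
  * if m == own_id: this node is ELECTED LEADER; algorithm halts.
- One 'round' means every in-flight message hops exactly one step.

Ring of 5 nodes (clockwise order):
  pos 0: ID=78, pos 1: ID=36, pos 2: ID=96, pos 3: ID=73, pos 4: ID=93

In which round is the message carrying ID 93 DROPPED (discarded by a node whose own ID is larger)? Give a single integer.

Answer: 3

Derivation:
Round 1: pos1(id36) recv 78: fwd; pos2(id96) recv 36: drop; pos3(id73) recv 96: fwd; pos4(id93) recv 73: drop; pos0(id78) recv 93: fwd
Round 2: pos2(id96) recv 78: drop; pos4(id93) recv 96: fwd; pos1(id36) recv 93: fwd
Round 3: pos0(id78) recv 96: fwd; pos2(id96) recv 93: drop
Round 4: pos1(id36) recv 96: fwd
Round 5: pos2(id96) recv 96: ELECTED
Message ID 93 originates at pos 4; dropped at pos 2 in round 3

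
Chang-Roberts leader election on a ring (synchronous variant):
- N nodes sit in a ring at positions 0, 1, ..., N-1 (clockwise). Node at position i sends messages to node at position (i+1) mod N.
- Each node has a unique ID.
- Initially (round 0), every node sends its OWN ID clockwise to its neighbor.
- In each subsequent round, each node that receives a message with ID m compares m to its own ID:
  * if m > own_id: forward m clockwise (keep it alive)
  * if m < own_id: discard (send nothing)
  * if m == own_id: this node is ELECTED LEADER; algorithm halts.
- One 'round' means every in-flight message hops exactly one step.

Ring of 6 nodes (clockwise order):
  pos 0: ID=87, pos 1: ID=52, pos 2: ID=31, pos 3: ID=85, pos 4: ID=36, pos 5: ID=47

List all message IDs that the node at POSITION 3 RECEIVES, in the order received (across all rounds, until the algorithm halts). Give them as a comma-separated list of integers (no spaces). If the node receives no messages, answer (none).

Round 1: pos1(id52) recv 87: fwd; pos2(id31) recv 52: fwd; pos3(id85) recv 31: drop; pos4(id36) recv 85: fwd; pos5(id47) recv 36: drop; pos0(id87) recv 47: drop
Round 2: pos2(id31) recv 87: fwd; pos3(id85) recv 52: drop; pos5(id47) recv 85: fwd
Round 3: pos3(id85) recv 87: fwd; pos0(id87) recv 85: drop
Round 4: pos4(id36) recv 87: fwd
Round 5: pos5(id47) recv 87: fwd
Round 6: pos0(id87) recv 87: ELECTED

Answer: 31,52,87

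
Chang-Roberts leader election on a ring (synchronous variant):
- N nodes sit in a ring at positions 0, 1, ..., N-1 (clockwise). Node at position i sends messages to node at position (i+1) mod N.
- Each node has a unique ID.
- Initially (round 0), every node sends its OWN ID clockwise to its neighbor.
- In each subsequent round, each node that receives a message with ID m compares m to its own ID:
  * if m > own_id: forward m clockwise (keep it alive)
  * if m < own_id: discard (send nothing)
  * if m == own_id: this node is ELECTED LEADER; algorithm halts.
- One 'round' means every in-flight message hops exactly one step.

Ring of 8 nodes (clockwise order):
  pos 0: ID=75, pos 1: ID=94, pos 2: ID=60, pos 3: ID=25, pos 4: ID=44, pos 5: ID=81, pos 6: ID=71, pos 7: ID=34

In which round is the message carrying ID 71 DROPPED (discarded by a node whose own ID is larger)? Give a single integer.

Answer: 2

Derivation:
Round 1: pos1(id94) recv 75: drop; pos2(id60) recv 94: fwd; pos3(id25) recv 60: fwd; pos4(id44) recv 25: drop; pos5(id81) recv 44: drop; pos6(id71) recv 81: fwd; pos7(id34) recv 71: fwd; pos0(id75) recv 34: drop
Round 2: pos3(id25) recv 94: fwd; pos4(id44) recv 60: fwd; pos7(id34) recv 81: fwd; pos0(id75) recv 71: drop
Round 3: pos4(id44) recv 94: fwd; pos5(id81) recv 60: drop; pos0(id75) recv 81: fwd
Round 4: pos5(id81) recv 94: fwd; pos1(id94) recv 81: drop
Round 5: pos6(id71) recv 94: fwd
Round 6: pos7(id34) recv 94: fwd
Round 7: pos0(id75) recv 94: fwd
Round 8: pos1(id94) recv 94: ELECTED
Message ID 71 originates at pos 6; dropped at pos 0 in round 2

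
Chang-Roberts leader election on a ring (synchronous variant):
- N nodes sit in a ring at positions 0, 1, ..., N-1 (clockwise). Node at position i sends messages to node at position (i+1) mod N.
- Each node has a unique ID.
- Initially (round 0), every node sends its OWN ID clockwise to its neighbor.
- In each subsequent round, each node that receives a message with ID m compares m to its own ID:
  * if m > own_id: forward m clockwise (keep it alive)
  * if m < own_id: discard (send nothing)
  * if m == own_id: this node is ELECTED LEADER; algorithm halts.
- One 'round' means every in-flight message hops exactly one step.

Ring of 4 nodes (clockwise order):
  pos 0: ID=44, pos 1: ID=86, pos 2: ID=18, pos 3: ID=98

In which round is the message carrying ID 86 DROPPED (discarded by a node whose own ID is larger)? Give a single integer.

Round 1: pos1(id86) recv 44: drop; pos2(id18) recv 86: fwd; pos3(id98) recv 18: drop; pos0(id44) recv 98: fwd
Round 2: pos3(id98) recv 86: drop; pos1(id86) recv 98: fwd
Round 3: pos2(id18) recv 98: fwd
Round 4: pos3(id98) recv 98: ELECTED
Message ID 86 originates at pos 1; dropped at pos 3 in round 2

Answer: 2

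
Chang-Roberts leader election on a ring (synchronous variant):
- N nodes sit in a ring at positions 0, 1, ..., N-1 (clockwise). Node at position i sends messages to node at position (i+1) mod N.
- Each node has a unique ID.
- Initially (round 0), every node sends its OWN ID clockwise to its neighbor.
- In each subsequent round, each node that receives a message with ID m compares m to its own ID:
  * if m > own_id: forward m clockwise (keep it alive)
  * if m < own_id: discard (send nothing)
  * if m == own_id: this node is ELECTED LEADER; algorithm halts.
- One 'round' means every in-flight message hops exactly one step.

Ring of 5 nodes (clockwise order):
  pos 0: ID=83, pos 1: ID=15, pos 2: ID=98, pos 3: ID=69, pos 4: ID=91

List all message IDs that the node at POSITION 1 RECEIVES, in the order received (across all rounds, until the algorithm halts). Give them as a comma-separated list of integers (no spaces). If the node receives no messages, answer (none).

Answer: 83,91,98

Derivation:
Round 1: pos1(id15) recv 83: fwd; pos2(id98) recv 15: drop; pos3(id69) recv 98: fwd; pos4(id91) recv 69: drop; pos0(id83) recv 91: fwd
Round 2: pos2(id98) recv 83: drop; pos4(id91) recv 98: fwd; pos1(id15) recv 91: fwd
Round 3: pos0(id83) recv 98: fwd; pos2(id98) recv 91: drop
Round 4: pos1(id15) recv 98: fwd
Round 5: pos2(id98) recv 98: ELECTED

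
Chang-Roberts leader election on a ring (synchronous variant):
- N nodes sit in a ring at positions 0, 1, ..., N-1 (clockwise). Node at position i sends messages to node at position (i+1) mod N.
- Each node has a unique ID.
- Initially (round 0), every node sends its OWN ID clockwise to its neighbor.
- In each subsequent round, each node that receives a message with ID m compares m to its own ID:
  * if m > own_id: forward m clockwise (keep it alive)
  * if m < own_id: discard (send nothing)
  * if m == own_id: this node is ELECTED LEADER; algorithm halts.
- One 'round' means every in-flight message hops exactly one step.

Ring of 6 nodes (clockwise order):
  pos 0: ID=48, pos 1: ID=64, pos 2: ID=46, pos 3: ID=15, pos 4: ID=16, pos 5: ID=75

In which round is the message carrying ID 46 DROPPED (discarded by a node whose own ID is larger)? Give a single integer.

Round 1: pos1(id64) recv 48: drop; pos2(id46) recv 64: fwd; pos3(id15) recv 46: fwd; pos4(id16) recv 15: drop; pos5(id75) recv 16: drop; pos0(id48) recv 75: fwd
Round 2: pos3(id15) recv 64: fwd; pos4(id16) recv 46: fwd; pos1(id64) recv 75: fwd
Round 3: pos4(id16) recv 64: fwd; pos5(id75) recv 46: drop; pos2(id46) recv 75: fwd
Round 4: pos5(id75) recv 64: drop; pos3(id15) recv 75: fwd
Round 5: pos4(id16) recv 75: fwd
Round 6: pos5(id75) recv 75: ELECTED
Message ID 46 originates at pos 2; dropped at pos 5 in round 3

Answer: 3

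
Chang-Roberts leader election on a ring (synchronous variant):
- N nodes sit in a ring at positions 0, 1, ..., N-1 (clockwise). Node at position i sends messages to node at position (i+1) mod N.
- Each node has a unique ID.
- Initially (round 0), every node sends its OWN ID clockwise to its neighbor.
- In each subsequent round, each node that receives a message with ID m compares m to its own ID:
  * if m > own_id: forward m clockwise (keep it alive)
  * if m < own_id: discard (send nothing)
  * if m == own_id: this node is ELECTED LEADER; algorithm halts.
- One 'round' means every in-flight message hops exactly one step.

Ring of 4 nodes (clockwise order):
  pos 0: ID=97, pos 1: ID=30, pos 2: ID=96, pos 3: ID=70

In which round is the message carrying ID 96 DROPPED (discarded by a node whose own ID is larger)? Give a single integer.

Answer: 2

Derivation:
Round 1: pos1(id30) recv 97: fwd; pos2(id96) recv 30: drop; pos3(id70) recv 96: fwd; pos0(id97) recv 70: drop
Round 2: pos2(id96) recv 97: fwd; pos0(id97) recv 96: drop
Round 3: pos3(id70) recv 97: fwd
Round 4: pos0(id97) recv 97: ELECTED
Message ID 96 originates at pos 2; dropped at pos 0 in round 2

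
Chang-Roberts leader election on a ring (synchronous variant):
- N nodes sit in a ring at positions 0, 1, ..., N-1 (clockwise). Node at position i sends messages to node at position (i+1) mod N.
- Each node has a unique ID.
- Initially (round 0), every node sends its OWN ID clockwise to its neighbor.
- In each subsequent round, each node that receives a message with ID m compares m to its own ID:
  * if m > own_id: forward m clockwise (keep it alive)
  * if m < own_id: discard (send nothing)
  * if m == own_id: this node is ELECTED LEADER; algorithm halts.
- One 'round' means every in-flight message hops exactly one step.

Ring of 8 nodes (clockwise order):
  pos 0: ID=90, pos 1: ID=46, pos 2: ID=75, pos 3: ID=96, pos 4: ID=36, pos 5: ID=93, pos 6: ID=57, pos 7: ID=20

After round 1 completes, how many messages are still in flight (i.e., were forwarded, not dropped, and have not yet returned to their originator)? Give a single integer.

Round 1: pos1(id46) recv 90: fwd; pos2(id75) recv 46: drop; pos3(id96) recv 75: drop; pos4(id36) recv 96: fwd; pos5(id93) recv 36: drop; pos6(id57) recv 93: fwd; pos7(id20) recv 57: fwd; pos0(id90) recv 20: drop
After round 1: 4 messages still in flight

Answer: 4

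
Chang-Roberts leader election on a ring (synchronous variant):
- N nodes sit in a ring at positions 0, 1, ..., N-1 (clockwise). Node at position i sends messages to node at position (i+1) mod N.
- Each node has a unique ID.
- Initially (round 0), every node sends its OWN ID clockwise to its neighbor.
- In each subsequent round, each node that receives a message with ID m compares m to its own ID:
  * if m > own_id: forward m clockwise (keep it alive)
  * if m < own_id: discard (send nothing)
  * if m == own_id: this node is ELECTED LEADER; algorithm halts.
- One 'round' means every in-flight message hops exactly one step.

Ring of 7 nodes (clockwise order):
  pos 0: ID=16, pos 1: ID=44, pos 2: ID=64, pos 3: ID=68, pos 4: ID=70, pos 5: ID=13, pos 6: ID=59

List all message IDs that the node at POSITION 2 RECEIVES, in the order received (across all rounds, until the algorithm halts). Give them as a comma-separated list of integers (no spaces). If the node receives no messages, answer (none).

Round 1: pos1(id44) recv 16: drop; pos2(id64) recv 44: drop; pos3(id68) recv 64: drop; pos4(id70) recv 68: drop; pos5(id13) recv 70: fwd; pos6(id59) recv 13: drop; pos0(id16) recv 59: fwd
Round 2: pos6(id59) recv 70: fwd; pos1(id44) recv 59: fwd
Round 3: pos0(id16) recv 70: fwd; pos2(id64) recv 59: drop
Round 4: pos1(id44) recv 70: fwd
Round 5: pos2(id64) recv 70: fwd
Round 6: pos3(id68) recv 70: fwd
Round 7: pos4(id70) recv 70: ELECTED

Answer: 44,59,70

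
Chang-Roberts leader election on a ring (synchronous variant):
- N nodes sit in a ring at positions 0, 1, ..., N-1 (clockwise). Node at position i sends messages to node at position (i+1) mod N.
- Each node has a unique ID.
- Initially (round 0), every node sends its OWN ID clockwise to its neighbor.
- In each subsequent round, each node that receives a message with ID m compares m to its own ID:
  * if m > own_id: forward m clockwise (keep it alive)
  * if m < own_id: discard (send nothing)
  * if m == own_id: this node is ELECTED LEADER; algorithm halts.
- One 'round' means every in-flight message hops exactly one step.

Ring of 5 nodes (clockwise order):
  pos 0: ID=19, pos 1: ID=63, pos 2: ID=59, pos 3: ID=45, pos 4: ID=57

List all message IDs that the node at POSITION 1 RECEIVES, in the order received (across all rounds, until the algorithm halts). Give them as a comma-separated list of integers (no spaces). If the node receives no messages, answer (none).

Round 1: pos1(id63) recv 19: drop; pos2(id59) recv 63: fwd; pos3(id45) recv 59: fwd; pos4(id57) recv 45: drop; pos0(id19) recv 57: fwd
Round 2: pos3(id45) recv 63: fwd; pos4(id57) recv 59: fwd; pos1(id63) recv 57: drop
Round 3: pos4(id57) recv 63: fwd; pos0(id19) recv 59: fwd
Round 4: pos0(id19) recv 63: fwd; pos1(id63) recv 59: drop
Round 5: pos1(id63) recv 63: ELECTED

Answer: 19,57,59,63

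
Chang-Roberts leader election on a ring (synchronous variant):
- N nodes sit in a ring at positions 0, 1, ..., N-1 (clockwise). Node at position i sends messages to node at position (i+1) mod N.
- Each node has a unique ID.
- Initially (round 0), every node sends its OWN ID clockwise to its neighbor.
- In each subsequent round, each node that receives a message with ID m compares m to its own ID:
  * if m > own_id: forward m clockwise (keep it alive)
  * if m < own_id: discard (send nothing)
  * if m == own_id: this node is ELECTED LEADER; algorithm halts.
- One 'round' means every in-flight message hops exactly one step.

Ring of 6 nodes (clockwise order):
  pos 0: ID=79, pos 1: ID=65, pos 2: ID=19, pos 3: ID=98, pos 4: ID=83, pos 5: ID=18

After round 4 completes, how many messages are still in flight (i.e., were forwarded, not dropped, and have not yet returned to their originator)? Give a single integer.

Round 1: pos1(id65) recv 79: fwd; pos2(id19) recv 65: fwd; pos3(id98) recv 19: drop; pos4(id83) recv 98: fwd; pos5(id18) recv 83: fwd; pos0(id79) recv 18: drop
Round 2: pos2(id19) recv 79: fwd; pos3(id98) recv 65: drop; pos5(id18) recv 98: fwd; pos0(id79) recv 83: fwd
Round 3: pos3(id98) recv 79: drop; pos0(id79) recv 98: fwd; pos1(id65) recv 83: fwd
Round 4: pos1(id65) recv 98: fwd; pos2(id19) recv 83: fwd
After round 4: 2 messages still in flight

Answer: 2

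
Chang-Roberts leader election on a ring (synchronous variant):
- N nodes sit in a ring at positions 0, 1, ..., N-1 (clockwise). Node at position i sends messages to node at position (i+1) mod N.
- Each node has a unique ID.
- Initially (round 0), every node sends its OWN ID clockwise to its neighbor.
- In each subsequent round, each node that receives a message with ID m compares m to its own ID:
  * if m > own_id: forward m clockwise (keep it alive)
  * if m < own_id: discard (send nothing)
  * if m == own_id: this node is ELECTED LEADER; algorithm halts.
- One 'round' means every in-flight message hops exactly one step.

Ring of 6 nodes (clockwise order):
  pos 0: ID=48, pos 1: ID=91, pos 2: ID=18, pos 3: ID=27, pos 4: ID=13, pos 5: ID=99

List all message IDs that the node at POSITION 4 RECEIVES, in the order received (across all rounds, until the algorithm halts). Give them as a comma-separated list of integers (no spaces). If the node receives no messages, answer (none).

Answer: 27,91,99

Derivation:
Round 1: pos1(id91) recv 48: drop; pos2(id18) recv 91: fwd; pos3(id27) recv 18: drop; pos4(id13) recv 27: fwd; pos5(id99) recv 13: drop; pos0(id48) recv 99: fwd
Round 2: pos3(id27) recv 91: fwd; pos5(id99) recv 27: drop; pos1(id91) recv 99: fwd
Round 3: pos4(id13) recv 91: fwd; pos2(id18) recv 99: fwd
Round 4: pos5(id99) recv 91: drop; pos3(id27) recv 99: fwd
Round 5: pos4(id13) recv 99: fwd
Round 6: pos5(id99) recv 99: ELECTED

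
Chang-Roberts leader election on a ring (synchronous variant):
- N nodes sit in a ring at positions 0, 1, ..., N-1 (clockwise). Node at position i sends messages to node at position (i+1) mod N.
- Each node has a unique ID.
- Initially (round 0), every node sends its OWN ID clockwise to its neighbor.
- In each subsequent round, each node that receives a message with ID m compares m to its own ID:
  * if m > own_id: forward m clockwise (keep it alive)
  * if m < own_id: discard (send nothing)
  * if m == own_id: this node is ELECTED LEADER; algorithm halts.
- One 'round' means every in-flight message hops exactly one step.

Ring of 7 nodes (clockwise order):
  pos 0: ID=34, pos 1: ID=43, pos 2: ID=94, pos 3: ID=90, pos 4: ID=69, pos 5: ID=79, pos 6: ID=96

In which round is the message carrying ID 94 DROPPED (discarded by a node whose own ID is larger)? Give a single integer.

Answer: 4

Derivation:
Round 1: pos1(id43) recv 34: drop; pos2(id94) recv 43: drop; pos3(id90) recv 94: fwd; pos4(id69) recv 90: fwd; pos5(id79) recv 69: drop; pos6(id96) recv 79: drop; pos0(id34) recv 96: fwd
Round 2: pos4(id69) recv 94: fwd; pos5(id79) recv 90: fwd; pos1(id43) recv 96: fwd
Round 3: pos5(id79) recv 94: fwd; pos6(id96) recv 90: drop; pos2(id94) recv 96: fwd
Round 4: pos6(id96) recv 94: drop; pos3(id90) recv 96: fwd
Round 5: pos4(id69) recv 96: fwd
Round 6: pos5(id79) recv 96: fwd
Round 7: pos6(id96) recv 96: ELECTED
Message ID 94 originates at pos 2; dropped at pos 6 in round 4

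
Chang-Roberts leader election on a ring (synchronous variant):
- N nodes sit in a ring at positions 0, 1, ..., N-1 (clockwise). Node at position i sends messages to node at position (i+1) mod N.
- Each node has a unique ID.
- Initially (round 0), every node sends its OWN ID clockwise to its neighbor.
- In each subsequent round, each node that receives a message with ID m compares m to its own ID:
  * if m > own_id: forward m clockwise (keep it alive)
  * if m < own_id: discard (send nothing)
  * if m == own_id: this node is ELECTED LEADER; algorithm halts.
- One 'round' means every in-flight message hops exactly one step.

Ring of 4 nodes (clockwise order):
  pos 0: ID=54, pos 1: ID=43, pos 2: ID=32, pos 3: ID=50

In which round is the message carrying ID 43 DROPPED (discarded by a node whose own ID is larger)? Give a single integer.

Answer: 2

Derivation:
Round 1: pos1(id43) recv 54: fwd; pos2(id32) recv 43: fwd; pos3(id50) recv 32: drop; pos0(id54) recv 50: drop
Round 2: pos2(id32) recv 54: fwd; pos3(id50) recv 43: drop
Round 3: pos3(id50) recv 54: fwd
Round 4: pos0(id54) recv 54: ELECTED
Message ID 43 originates at pos 1; dropped at pos 3 in round 2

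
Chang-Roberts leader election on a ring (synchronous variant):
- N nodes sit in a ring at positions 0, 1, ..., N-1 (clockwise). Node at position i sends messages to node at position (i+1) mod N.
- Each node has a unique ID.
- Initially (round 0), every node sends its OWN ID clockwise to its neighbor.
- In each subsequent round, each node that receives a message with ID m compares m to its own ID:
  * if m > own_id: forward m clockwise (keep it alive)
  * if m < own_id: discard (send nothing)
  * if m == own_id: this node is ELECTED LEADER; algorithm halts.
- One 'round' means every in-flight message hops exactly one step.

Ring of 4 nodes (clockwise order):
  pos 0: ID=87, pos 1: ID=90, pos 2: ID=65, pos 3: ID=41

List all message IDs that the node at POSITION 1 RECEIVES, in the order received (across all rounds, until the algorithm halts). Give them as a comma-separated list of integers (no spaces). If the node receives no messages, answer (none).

Answer: 87,90

Derivation:
Round 1: pos1(id90) recv 87: drop; pos2(id65) recv 90: fwd; pos3(id41) recv 65: fwd; pos0(id87) recv 41: drop
Round 2: pos3(id41) recv 90: fwd; pos0(id87) recv 65: drop
Round 3: pos0(id87) recv 90: fwd
Round 4: pos1(id90) recv 90: ELECTED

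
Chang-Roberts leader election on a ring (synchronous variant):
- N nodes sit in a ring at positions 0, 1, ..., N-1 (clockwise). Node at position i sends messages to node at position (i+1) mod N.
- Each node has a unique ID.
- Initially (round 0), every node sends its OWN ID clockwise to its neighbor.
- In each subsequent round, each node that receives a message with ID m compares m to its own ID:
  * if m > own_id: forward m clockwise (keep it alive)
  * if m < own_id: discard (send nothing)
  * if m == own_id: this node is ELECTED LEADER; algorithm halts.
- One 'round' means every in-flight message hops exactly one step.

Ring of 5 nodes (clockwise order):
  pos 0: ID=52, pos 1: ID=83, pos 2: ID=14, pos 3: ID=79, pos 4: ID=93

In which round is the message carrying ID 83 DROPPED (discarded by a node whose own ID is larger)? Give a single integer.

Round 1: pos1(id83) recv 52: drop; pos2(id14) recv 83: fwd; pos3(id79) recv 14: drop; pos4(id93) recv 79: drop; pos0(id52) recv 93: fwd
Round 2: pos3(id79) recv 83: fwd; pos1(id83) recv 93: fwd
Round 3: pos4(id93) recv 83: drop; pos2(id14) recv 93: fwd
Round 4: pos3(id79) recv 93: fwd
Round 5: pos4(id93) recv 93: ELECTED
Message ID 83 originates at pos 1; dropped at pos 4 in round 3

Answer: 3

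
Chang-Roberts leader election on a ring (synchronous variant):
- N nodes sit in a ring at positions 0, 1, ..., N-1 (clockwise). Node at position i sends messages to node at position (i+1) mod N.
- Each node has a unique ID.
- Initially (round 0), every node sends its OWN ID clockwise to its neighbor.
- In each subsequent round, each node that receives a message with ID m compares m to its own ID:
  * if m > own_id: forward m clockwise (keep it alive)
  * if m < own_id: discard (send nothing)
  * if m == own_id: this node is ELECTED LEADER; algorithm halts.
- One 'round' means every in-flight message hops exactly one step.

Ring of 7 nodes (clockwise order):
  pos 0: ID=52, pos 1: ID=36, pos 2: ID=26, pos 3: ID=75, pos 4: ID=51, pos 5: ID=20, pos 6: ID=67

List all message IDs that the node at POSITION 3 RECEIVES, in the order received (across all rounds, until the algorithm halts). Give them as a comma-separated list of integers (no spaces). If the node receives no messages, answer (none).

Answer: 26,36,52,67,75

Derivation:
Round 1: pos1(id36) recv 52: fwd; pos2(id26) recv 36: fwd; pos3(id75) recv 26: drop; pos4(id51) recv 75: fwd; pos5(id20) recv 51: fwd; pos6(id67) recv 20: drop; pos0(id52) recv 67: fwd
Round 2: pos2(id26) recv 52: fwd; pos3(id75) recv 36: drop; pos5(id20) recv 75: fwd; pos6(id67) recv 51: drop; pos1(id36) recv 67: fwd
Round 3: pos3(id75) recv 52: drop; pos6(id67) recv 75: fwd; pos2(id26) recv 67: fwd
Round 4: pos0(id52) recv 75: fwd; pos3(id75) recv 67: drop
Round 5: pos1(id36) recv 75: fwd
Round 6: pos2(id26) recv 75: fwd
Round 7: pos3(id75) recv 75: ELECTED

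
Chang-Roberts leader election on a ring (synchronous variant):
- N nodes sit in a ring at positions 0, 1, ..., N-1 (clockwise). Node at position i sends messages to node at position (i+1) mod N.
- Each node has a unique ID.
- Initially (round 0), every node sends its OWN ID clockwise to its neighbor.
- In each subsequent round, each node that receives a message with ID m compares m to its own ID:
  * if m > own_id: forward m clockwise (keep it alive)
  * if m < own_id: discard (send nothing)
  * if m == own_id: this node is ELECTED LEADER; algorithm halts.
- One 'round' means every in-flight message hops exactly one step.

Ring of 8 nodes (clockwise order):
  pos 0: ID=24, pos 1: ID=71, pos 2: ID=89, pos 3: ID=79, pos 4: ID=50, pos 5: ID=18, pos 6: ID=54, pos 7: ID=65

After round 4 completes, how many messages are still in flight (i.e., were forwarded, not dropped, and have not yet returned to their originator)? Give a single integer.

Round 1: pos1(id71) recv 24: drop; pos2(id89) recv 71: drop; pos3(id79) recv 89: fwd; pos4(id50) recv 79: fwd; pos5(id18) recv 50: fwd; pos6(id54) recv 18: drop; pos7(id65) recv 54: drop; pos0(id24) recv 65: fwd
Round 2: pos4(id50) recv 89: fwd; pos5(id18) recv 79: fwd; pos6(id54) recv 50: drop; pos1(id71) recv 65: drop
Round 3: pos5(id18) recv 89: fwd; pos6(id54) recv 79: fwd
Round 4: pos6(id54) recv 89: fwd; pos7(id65) recv 79: fwd
After round 4: 2 messages still in flight

Answer: 2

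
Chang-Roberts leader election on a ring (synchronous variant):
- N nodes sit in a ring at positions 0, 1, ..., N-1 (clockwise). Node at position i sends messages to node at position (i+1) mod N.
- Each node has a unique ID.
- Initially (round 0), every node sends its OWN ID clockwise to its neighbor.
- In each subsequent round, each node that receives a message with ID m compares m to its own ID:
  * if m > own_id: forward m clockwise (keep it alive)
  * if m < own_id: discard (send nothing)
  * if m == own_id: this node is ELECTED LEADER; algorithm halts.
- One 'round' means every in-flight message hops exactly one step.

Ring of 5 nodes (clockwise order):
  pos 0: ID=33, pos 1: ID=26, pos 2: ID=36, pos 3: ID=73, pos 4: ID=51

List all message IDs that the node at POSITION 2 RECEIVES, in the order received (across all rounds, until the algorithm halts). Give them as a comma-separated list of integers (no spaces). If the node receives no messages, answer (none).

Round 1: pos1(id26) recv 33: fwd; pos2(id36) recv 26: drop; pos3(id73) recv 36: drop; pos4(id51) recv 73: fwd; pos0(id33) recv 51: fwd
Round 2: pos2(id36) recv 33: drop; pos0(id33) recv 73: fwd; pos1(id26) recv 51: fwd
Round 3: pos1(id26) recv 73: fwd; pos2(id36) recv 51: fwd
Round 4: pos2(id36) recv 73: fwd; pos3(id73) recv 51: drop
Round 5: pos3(id73) recv 73: ELECTED

Answer: 26,33,51,73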